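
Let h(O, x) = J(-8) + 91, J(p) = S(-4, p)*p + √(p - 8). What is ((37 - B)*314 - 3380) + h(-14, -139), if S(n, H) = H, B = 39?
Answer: -3853 + 4*I ≈ -3853.0 + 4.0*I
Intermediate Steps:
J(p) = p² + √(-8 + p) (J(p) = p*p + √(p - 8) = p² + √(-8 + p))
h(O, x) = 155 + 4*I (h(O, x) = ((-8)² + √(-8 - 8)) + 91 = (64 + √(-16)) + 91 = (64 + 4*I) + 91 = 155 + 4*I)
((37 - B)*314 - 3380) + h(-14, -139) = ((37 - 1*39)*314 - 3380) + (155 + 4*I) = ((37 - 39)*314 - 3380) + (155 + 4*I) = (-2*314 - 3380) + (155 + 4*I) = (-628 - 3380) + (155 + 4*I) = -4008 + (155 + 4*I) = -3853 + 4*I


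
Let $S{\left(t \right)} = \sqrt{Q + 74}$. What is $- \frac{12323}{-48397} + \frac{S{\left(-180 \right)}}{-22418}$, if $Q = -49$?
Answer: $\frac{276015029}{1084963946} \approx 0.2544$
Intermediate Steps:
$S{\left(t \right)} = 5$ ($S{\left(t \right)} = \sqrt{-49 + 74} = \sqrt{25} = 5$)
$- \frac{12323}{-48397} + \frac{S{\left(-180 \right)}}{-22418} = - \frac{12323}{-48397} + \frac{5}{-22418} = \left(-12323\right) \left(- \frac{1}{48397}\right) + 5 \left(- \frac{1}{22418}\right) = \frac{12323}{48397} - \frac{5}{22418} = \frac{276015029}{1084963946}$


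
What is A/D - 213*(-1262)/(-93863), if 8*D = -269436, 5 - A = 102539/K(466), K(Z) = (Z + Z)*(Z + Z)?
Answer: -2621423239445617/915315119378968 ≈ -2.8640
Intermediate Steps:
K(Z) = 4*Z² (K(Z) = (2*Z)*(2*Z) = 4*Z²)
A = 4240581/868624 (A = 5 - 102539/(4*466²) = 5 - 102539/(4*217156) = 5 - 102539/868624 = 4240581/868624 ≈ 4.8820)
D = -67359/2 (D = (⅛)*(-269436) = -67359/2 ≈ -33680.)
A/D - 213*(-1262)/(-93863) = 4240581/(868624*(-67359/2)) - 213*(-1262)/(-93863) = (4240581/868624)*(-2/67359) + 268806*(-1/93863) = -1413527/9751607336 - 268806/93863 = -2621423239445617/915315119378968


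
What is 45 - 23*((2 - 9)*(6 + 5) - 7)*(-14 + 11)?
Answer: -5751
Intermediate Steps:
45 - 23*((2 - 9)*(6 + 5) - 7)*(-14 + 11) = 45 - 23*(-7*11 - 7)*(-3) = 45 - 23*(-77 - 7)*(-3) = 45 - (-1932)*(-3) = 45 - 23*252 = 45 - 5796 = -5751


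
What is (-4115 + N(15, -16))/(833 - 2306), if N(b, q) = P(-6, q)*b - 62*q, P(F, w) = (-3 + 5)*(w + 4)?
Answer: 1161/491 ≈ 2.3646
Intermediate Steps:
P(F, w) = 8 + 2*w (P(F, w) = 2*(4 + w) = 8 + 2*w)
N(b, q) = -62*q + b*(8 + 2*q) (N(b, q) = (8 + 2*q)*b - 62*q = b*(8 + 2*q) - 62*q = -62*q + b*(8 + 2*q))
(-4115 + N(15, -16))/(833 - 2306) = (-4115 + (-62*(-16) + 2*15*(4 - 16)))/(833 - 2306) = (-4115 + (992 + 2*15*(-12)))/(-1473) = (-4115 + (992 - 360))*(-1/1473) = (-4115 + 632)*(-1/1473) = -3483*(-1/1473) = 1161/491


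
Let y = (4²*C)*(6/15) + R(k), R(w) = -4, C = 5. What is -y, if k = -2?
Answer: -28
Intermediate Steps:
y = 28 (y = (4²*5)*(6/15) - 4 = (16*5)*(6*(1/15)) - 4 = 80*(⅖) - 4 = 32 - 4 = 28)
-y = -1*28 = -28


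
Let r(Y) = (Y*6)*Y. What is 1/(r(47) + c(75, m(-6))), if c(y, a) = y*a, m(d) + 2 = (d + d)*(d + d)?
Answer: 1/23904 ≈ 4.1834e-5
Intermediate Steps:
r(Y) = 6*Y² (r(Y) = (6*Y)*Y = 6*Y²)
m(d) = -2 + 4*d² (m(d) = -2 + (d + d)*(d + d) = -2 + (2*d)*(2*d) = -2 + 4*d²)
c(y, a) = a*y
1/(r(47) + c(75, m(-6))) = 1/(6*47² + (-2 + 4*(-6)²)*75) = 1/(6*2209 + (-2 + 4*36)*75) = 1/(13254 + (-2 + 144)*75) = 1/(13254 + 142*75) = 1/(13254 + 10650) = 1/23904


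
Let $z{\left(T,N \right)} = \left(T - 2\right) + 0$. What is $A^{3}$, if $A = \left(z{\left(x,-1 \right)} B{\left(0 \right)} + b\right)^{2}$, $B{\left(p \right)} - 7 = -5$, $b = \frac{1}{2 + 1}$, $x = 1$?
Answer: $\frac{15625}{729} \approx 21.433$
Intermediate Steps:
$b = \frac{1}{3} \approx 0.33333$
$B{\left(p \right)} = 2$ ($B{\left(p \right)} = 7 - 5 = 2$)
$z{\left(T,N \right)} = -2 + T$ ($z{\left(T,N \right)} = \left(-2 + T\right) + 0 = -2 + T$)
$A = \frac{25}{9}$ ($A = \left(\left(-2 + 1\right) 2 + \frac{1}{3}\right)^{2} = \left(\left(-1\right) 2 + \frac{1}{3}\right)^{2} = \left(-2 + \frac{1}{3}\right)^{2} = \left(- \frac{5}{3}\right)^{2} = \frac{25}{9} \approx 2.7778$)
$A^{3} = \left(\frac{25}{9}\right)^{3} = \frac{15625}{729}$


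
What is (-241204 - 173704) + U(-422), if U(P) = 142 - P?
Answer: -414344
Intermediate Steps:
(-241204 - 173704) + U(-422) = (-241204 - 173704) + (142 - 1*(-422)) = -414908 + (142 + 422) = -414908 + 564 = -414344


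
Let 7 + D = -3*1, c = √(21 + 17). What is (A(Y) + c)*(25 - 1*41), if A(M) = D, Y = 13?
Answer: 160 - 16*√38 ≈ 61.369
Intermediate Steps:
c = √38 ≈ 6.1644
D = -10 (D = -7 - 3*1 = -7 - 3 = -10)
A(M) = -10
(A(Y) + c)*(25 - 1*41) = (-10 + √38)*(25 - 1*41) = (-10 + √38)*(25 - 41) = (-10 + √38)*(-16) = 160 - 16*√38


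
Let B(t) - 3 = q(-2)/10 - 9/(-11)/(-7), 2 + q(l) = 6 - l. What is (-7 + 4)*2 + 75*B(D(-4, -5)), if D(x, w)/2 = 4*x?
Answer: 19653/77 ≈ 255.23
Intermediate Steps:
q(l) = 4 - l (q(l) = -2 + (6 - l) = 4 - l)
D(x, w) = 8*x (D(x, w) = 2*(4*x) = 8*x)
B(t) = 1341/385 (B(t) = 3 + ((4 - 1*(-2))/10 - 9/(-11)/(-7)) = 3 + ((4 + 2)*(1/10) - 9*(-1/11)*(-1/7)) = 3 + (6*(1/10) + (9/11)*(-1/7)) = 3 + (3/5 - 9/77) = 3 + 186/385 = 1341/385)
(-7 + 4)*2 + 75*B(D(-4, -5)) = (-7 + 4)*2 + 75*(1341/385) = -3*2 + 20115/77 = -6 + 20115/77 = 19653/77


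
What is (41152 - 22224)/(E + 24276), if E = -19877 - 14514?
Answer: -2704/1445 ≈ -1.8713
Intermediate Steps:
E = -34391
(41152 - 22224)/(E + 24276) = (41152 - 22224)/(-34391 + 24276) = 18928/(-10115) = 18928*(-1/10115) = -2704/1445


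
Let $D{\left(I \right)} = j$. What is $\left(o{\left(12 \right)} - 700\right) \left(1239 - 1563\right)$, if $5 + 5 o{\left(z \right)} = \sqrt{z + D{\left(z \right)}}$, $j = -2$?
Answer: $227124 - \frac{324 \sqrt{10}}{5} \approx 2.2692 \cdot 10^{5}$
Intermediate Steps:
$D{\left(I \right)} = -2$
$o{\left(z \right)} = -1 + \frac{\sqrt{-2 + z}}{5}$ ($o{\left(z \right)} = -1 + \frac{\sqrt{z - 2}}{5} = -1 + \frac{\sqrt{-2 + z}}{5}$)
$\left(o{\left(12 \right)} - 700\right) \left(1239 - 1563\right) = \left(\left(-1 + \frac{\sqrt{-2 + 12}}{5}\right) - 700\right) \left(1239 - 1563\right) = \left(\left(-1 + \frac{\sqrt{10}}{5}\right) - 700\right) \left(-324\right) = \left(-701 + \frac{\sqrt{10}}{5}\right) \left(-324\right) = 227124 - \frac{324 \sqrt{10}}{5}$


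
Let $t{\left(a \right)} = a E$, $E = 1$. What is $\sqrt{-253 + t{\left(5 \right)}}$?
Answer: $2 i \sqrt{62} \approx 15.748 i$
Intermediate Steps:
$t{\left(a \right)} = a$ ($t{\left(a \right)} = a 1 = a$)
$\sqrt{-253 + t{\left(5 \right)}} = \sqrt{-253 + 5} = \sqrt{-248} = 2 i \sqrt{62}$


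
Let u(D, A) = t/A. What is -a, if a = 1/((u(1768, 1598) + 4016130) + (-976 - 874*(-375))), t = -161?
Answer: -1598/6939960431 ≈ -2.3026e-7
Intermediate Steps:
u(D, A) = -161/A
a = 1598/6939960431 (a = 1/((-161/1598 + 4016130) + (-976 - 874*(-375))) = 1/((-161*1/1598 + 4016130) + (-976 + 327750)) = 1/((-161/1598 + 4016130) + 326774) = 1/(6417775579/1598 + 326774) = 1/(6939960431/1598) = 1598/6939960431 ≈ 2.3026e-7)
-a = -1*1598/6939960431 = -1598/6939960431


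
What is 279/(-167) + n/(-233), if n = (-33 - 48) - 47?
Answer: -43631/38911 ≈ -1.1213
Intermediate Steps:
n = -128 (n = -81 - 47 = -128)
279/(-167) + n/(-233) = 279/(-167) - 128/(-233) = 279*(-1/167) - 128*(-1/233) = -279/167 + 128/233 = -43631/38911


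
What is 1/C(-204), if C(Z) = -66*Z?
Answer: 1/13464 ≈ 7.4272e-5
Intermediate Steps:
1/C(-204) = 1/(-66*(-204)) = 1/13464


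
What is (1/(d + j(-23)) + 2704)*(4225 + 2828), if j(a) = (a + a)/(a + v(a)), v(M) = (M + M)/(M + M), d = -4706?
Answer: 986806819233/51743 ≈ 1.9071e+7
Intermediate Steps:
v(M) = 1 (v(M) = (2*M)/((2*M)) = (2*M)*(1/(2*M)) = 1)
j(a) = 2*a/(1 + a) (j(a) = (a + a)/(a + 1) = (2*a)/(1 + a) = 2*a/(1 + a))
(1/(d + j(-23)) + 2704)*(4225 + 2828) = (1/(-4706 + 2*(-23)/(1 - 23)) + 2704)*(4225 + 2828) = (1/(-4706 + 2*(-23)/(-22)) + 2704)*7053 = (1/(-4706 + 2*(-23)*(-1/22)) + 2704)*7053 = (1/(-4706 + 23/11) + 2704)*7053 = (1/(-51743/11) + 2704)*7053 = (-11/51743 + 2704)*7053 = (139913061/51743)*7053 = 986806819233/51743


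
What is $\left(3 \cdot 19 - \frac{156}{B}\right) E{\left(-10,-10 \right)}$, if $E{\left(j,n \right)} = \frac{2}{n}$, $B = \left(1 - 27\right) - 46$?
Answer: $- \frac{71}{6} \approx -11.833$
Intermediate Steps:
$B = -72$ ($B = -26 - 46 = -72$)
$\left(3 \cdot 19 - \frac{156}{B}\right) E{\left(-10,-10 \right)} = \left(3 \cdot 19 - \frac{156}{-72}\right) \frac{2}{-10} = \left(57 - - \frac{13}{6}\right) 2 \left(- \frac{1}{10}\right) = \left(57 + \frac{13}{6}\right) \left(- \frac{1}{5}\right) = \frac{355}{6} \left(- \frac{1}{5}\right) = - \frac{71}{6}$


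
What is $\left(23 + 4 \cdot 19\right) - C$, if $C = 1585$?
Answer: $-1486$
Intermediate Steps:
$\left(23 + 4 \cdot 19\right) - C = \left(23 + 4 \cdot 19\right) - 1585 = \left(23 + 76\right) - 1585 = 99 - 1585 = -1486$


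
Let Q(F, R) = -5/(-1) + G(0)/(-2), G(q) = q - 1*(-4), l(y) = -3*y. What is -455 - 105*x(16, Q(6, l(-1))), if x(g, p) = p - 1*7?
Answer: -35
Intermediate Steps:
G(q) = 4 + q (G(q) = q + 4 = 4 + q)
Q(F, R) = 3 (Q(F, R) = -5/(-1) + (4 + 0)/(-2) = -5*(-1) + 4*(-½) = 5 - 2 = 3)
x(g, p) = -7 + p (x(g, p) = p - 7 = -7 + p)
-455 - 105*x(16, Q(6, l(-1))) = -455 - 105*(-7 + 3) = -455 - 105*(-4) = -455 + 420 = -35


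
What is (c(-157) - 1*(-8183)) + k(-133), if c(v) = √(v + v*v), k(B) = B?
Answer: 8050 + 2*√6123 ≈ 8206.5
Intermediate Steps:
c(v) = √(v + v²)
(c(-157) - 1*(-8183)) + k(-133) = (√(-157*(1 - 157)) - 1*(-8183)) - 133 = (√(-157*(-156)) + 8183) - 133 = (√24492 + 8183) - 133 = (2*√6123 + 8183) - 133 = (8183 + 2*√6123) - 133 = 8050 + 2*√6123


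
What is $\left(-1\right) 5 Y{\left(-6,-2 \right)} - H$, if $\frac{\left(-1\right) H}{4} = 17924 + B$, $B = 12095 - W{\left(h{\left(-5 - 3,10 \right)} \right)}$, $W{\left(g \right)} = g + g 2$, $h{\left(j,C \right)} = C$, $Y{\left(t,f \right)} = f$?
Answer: $119966$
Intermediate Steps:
$W{\left(g \right)} = 3 g$ ($W{\left(g \right)} = g + 2 g = 3 g$)
$B = 12065$ ($B = 12095 - 3 \cdot 10 = 12095 - 30 = 12065$)
$H = -119956$ ($H = - 4 \left(17924 + 12065\right) = \left(-4\right) 29989 = -119956$)
$\left(-1\right) 5 Y{\left(-6,-2 \right)} - H = \left(-1\right) 5 \left(-2\right) - -119956 = \left(-5\right) \left(-2\right) + 119956 = 10 + 119956 = 119966$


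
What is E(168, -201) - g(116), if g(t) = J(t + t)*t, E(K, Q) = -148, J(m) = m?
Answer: -27060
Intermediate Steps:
g(t) = 2*t**2 (g(t) = (t + t)*t = (2*t)*t = 2*t**2)
E(168, -201) - g(116) = -148 - 2*116**2 = -148 - 2*13456 = -148 - 1*26912 = -148 - 26912 = -27060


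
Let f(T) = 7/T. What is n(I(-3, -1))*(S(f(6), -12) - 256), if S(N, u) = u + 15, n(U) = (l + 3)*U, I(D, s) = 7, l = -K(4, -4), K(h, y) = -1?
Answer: -7084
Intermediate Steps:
l = 1 (l = -1*(-1) = 1)
n(U) = 4*U (n(U) = (1 + 3)*U = 4*U)
S(N, u) = 15 + u
n(I(-3, -1))*(S(f(6), -12) - 256) = (4*7)*((15 - 12) - 256) = 28*(3 - 256) = 28*(-253) = -7084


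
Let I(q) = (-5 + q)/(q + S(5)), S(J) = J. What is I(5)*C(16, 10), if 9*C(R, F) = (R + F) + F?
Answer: 0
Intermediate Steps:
I(q) = (-5 + q)/(5 + q) (I(q) = (-5 + q)/(q + 5) = (-5 + q)/(5 + q))
C(R, F) = R/9 + 2*F/9 (C(R, F) = ((R + F) + F)/9 = ((F + R) + F)/9 = (R + 2*F)/9 = R/9 + 2*F/9)
I(5)*C(16, 10) = ((-5 + 5)/(5 + 5))*((1/9)*16 + (2/9)*10) = (0/10)*(16/9 + 20/9) = ((1/10)*0)*4 = 0*4 = 0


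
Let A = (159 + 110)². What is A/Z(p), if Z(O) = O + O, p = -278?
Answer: -72361/556 ≈ -130.15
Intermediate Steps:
A = 72361 (A = 269² = 72361)
Z(O) = 2*O
A/Z(p) = 72361/((2*(-278))) = 72361/(-556) = 72361*(-1/556) = -72361/556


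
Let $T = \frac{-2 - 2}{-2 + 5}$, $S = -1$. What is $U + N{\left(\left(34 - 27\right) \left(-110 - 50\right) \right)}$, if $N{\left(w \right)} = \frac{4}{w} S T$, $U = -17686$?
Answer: $- \frac{3714061}{210} \approx -17686.0$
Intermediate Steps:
$T = - \frac{4}{3} \approx -1.3333$
$N{\left(w \right)} = \frac{16}{3 w}$ ($N{\left(w \right)} = \frac{4}{w} \left(-1\right) \left(- \frac{4}{3}\right) = - \frac{4}{w} \left(- \frac{4}{3}\right) = \frac{16}{3 w}$)
$U + N{\left(\left(34 - 27\right) \left(-110 - 50\right) \right)} = -17686 + \frac{16}{3 \left(34 - 27\right) \left(-110 - 50\right)} = -17686 + \frac{16}{3 \cdot 7 \left(-160\right)} = -17686 + \frac{16}{3 \left(-1120\right)} = -17686 + \frac{16}{3} \left(- \frac{1}{1120}\right) = -17686 - \frac{1}{210} = - \frac{3714061}{210}$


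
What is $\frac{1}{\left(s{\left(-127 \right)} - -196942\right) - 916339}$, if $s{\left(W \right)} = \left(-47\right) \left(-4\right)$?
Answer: $- \frac{1}{719209} \approx -1.3904 \cdot 10^{-6}$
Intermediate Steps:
$s{\left(W \right)} = 188$
$\frac{1}{\left(s{\left(-127 \right)} - -196942\right) - 916339} = \frac{1}{\left(188 - -196942\right) - 916339} = \frac{1}{\left(188 + 196942\right) - 916339} = \frac{1}{197130 - 916339} = \frac{1}{-719209} = - \frac{1}{719209}$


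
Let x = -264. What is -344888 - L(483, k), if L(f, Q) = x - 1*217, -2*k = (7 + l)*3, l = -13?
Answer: -344407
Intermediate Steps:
k = 9 (k = -(7 - 13)*3/2 = -(-3)*3 = -½*(-18) = 9)
L(f, Q) = -481 (L(f, Q) = -264 - 1*217 = -264 - 217 = -481)
-344888 - L(483, k) = -344888 - 1*(-481) = -344888 + 481 = -344407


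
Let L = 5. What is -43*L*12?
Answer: -2580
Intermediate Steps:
-43*L*12 = -43*5*12 = -215*12 = -2580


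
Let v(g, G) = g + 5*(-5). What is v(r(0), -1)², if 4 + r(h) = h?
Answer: 841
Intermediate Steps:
r(h) = -4 + h
v(g, G) = -25 + g (v(g, G) = g - 25 = -25 + g)
v(r(0), -1)² = (-25 + (-4 + 0))² = (-25 - 4)² = (-29)² = 841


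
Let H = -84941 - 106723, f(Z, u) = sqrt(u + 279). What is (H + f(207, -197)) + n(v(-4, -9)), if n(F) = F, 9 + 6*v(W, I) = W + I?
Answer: -575003/3 + sqrt(82) ≈ -1.9166e+5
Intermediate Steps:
v(W, I) = -3/2 + I/6 + W/6 (v(W, I) = -3/2 + (W + I)/6 = -3/2 + (I + W)/6 = -3/2 + (I/6 + W/6) = -3/2 + I/6 + W/6)
f(Z, u) = sqrt(279 + u)
H = -191664
(H + f(207, -197)) + n(v(-4, -9)) = (-191664 + sqrt(279 - 197)) + (-3/2 + (1/6)*(-9) + (1/6)*(-4)) = (-191664 + sqrt(82)) + (-3/2 - 3/2 - 2/3) = (-191664 + sqrt(82)) - 11/3 = -575003/3 + sqrt(82)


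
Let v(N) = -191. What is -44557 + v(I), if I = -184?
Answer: -44748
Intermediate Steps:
-44557 + v(I) = -44557 - 191 = -44748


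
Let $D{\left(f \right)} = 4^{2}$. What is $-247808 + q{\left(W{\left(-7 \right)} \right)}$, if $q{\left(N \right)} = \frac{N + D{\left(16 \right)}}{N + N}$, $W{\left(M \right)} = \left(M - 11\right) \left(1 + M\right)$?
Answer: $- \frac{13381601}{54} \approx -2.4781 \cdot 10^{5}$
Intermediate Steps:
$D{\left(f \right)} = 16$
$W{\left(M \right)} = \left(1 + M\right) \left(-11 + M\right)$ ($W{\left(M \right)} = \left(-11 + M\right) \left(1 + M\right) = \left(1 + M\right) \left(-11 + M\right)$)
$q{\left(N \right)} = \frac{16 + N}{2 N}$ ($q{\left(N \right)} = \frac{N + 16}{N + N} = \frac{16 + N}{2 N}$)
$-247808 + q{\left(W{\left(-7 \right)} \right)} = -247808 + \frac{16 - \left(-59 - 49\right)}{2 \left(-11 + \left(-7\right)^{2} - -70\right)} = -247808 + \frac{16 + \left(-11 + 49 + 70\right)}{2 \left(-11 + 49 + 70\right)} = -247808 + \frac{16 + 108}{2 \cdot 108} = -247808 + \frac{1}{2} \cdot \frac{1}{108} \cdot 124 = -247808 + \frac{31}{54} = - \frac{13381601}{54}$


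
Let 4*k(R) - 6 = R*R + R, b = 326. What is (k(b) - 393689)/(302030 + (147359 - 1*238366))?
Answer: -367037/211023 ≈ -1.7393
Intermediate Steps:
k(R) = 3/2 + R/4 + R**2/4 (k(R) = 3/2 + (R*R + R)/4 = 3/2 + (R**2 + R)/4 = 3/2 + (R + R**2)/4 = 3/2 + (R/4 + R**2/4) = 3/2 + R/4 + R**2/4)
(k(b) - 393689)/(302030 + (147359 - 1*238366)) = ((3/2 + (1/4)*326 + (1/4)*326**2) - 393689)/(302030 + (147359 - 1*238366)) = ((3/2 + 163/2 + (1/4)*106276) - 393689)/(302030 + (147359 - 238366)) = ((3/2 + 163/2 + 26569) - 393689)/(302030 - 91007) = (26652 - 393689)/211023 = -367037*1/211023 = -367037/211023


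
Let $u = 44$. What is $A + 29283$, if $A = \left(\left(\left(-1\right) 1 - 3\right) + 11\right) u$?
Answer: $29591$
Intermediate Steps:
$A = 308$ ($A = \left(\left(\left(-1\right) 1 - 3\right) + 11\right) 44 = \left(\left(-1 - 3\right) + 11\right) 44 = \left(-4 + 11\right) 44 = 7 \cdot 44 = 308$)
$A + 29283 = 308 + 29283 = 29591$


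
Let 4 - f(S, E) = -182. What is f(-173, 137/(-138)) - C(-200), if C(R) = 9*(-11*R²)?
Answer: 3960186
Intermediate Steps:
f(S, E) = 186 (f(S, E) = 4 - 1*(-182) = 4 + 182 = 186)
C(R) = -99*R²
f(-173, 137/(-138)) - C(-200) = 186 - (-99)*(-200)² = 186 - (-99)*40000 = 186 - 1*(-3960000) = 186 + 3960000 = 3960186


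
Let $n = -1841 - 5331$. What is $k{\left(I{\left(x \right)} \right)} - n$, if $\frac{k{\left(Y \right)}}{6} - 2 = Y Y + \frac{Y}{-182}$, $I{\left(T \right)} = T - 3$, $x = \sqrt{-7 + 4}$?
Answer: $\frac{657029}{91} - \frac{3279 i \sqrt{3}}{91} \approx 7220.1 - 62.411 i$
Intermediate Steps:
$n = -7172$
$x = i \sqrt{3}$ ($x = \sqrt{-3} = i \sqrt{3} \approx 1.732 i$)
$I{\left(T \right)} = -3 + T$
$k{\left(Y \right)} = 12 + 6 Y^{2} - \frac{3 Y}{91}$ ($k{\left(Y \right)} = 12 + 6 \left(Y Y + \frac{Y}{-182}\right) = 12 + 6 \left(Y^{2} + Y \left(- \frac{1}{182}\right)\right) = 12 + 6 \left(Y^{2} - \frac{Y}{182}\right) = 12 + \left(6 Y^{2} - \frac{3 Y}{91}\right) = 12 + 6 Y^{2} - \frac{3 Y}{91}$)
$k{\left(I{\left(x \right)} \right)} - n = \left(12 + 6 \left(-3 + i \sqrt{3}\right)^{2} - \frac{3 \left(-3 + i \sqrt{3}\right)}{91}\right) - -7172 = \left(12 + 6 \left(-3 + i \sqrt{3}\right)^{2} + \left(\frac{9}{91} - \frac{3 i \sqrt{3}}{91}\right)\right) + 7172 = \left(\frac{1101}{91} + 6 \left(-3 + i \sqrt{3}\right)^{2} - \frac{3 i \sqrt{3}}{91}\right) + 7172 = \frac{653753}{91} + 6 \left(-3 + i \sqrt{3}\right)^{2} - \frac{3 i \sqrt{3}}{91}$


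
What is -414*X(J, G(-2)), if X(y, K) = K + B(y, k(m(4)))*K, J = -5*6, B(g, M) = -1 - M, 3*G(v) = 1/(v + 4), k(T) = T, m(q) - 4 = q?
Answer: 552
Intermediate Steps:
m(q) = 4 + q
G(v) = 1/(3*(4 + v)) (G(v) = 1/(3*(v + 4)) = 1/(3*(4 + v)))
J = -30
X(y, K) = -8*K (X(y, K) = K + (-1 - (4 + 4))*K = K + (-1 - 1*8)*K = K + (-1 - 8)*K = K - 9*K = -8*K)
-414*X(J, G(-2)) = -(-3312)*1/(3*(4 - 2)) = -(-3312)*(⅓)/2 = -(-3312)*(⅓)*(½) = -(-3312)/6 = -414*(-4/3) = 552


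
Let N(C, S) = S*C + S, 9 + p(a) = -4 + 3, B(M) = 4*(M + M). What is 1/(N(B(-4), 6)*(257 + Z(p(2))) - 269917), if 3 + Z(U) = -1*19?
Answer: -1/313627 ≈ -3.1885e-6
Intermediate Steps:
B(M) = 8*M (B(M) = 4*(2*M) = 8*M)
p(a) = -10 (p(a) = -9 + (-4 + 3) = -9 - 1 = -10)
Z(U) = -22 (Z(U) = -3 - 1*19 = -3 - 19 = -22)
N(C, S) = S + C*S (N(C, S) = C*S + S = S + C*S)
1/(N(B(-4), 6)*(257 + Z(p(2))) - 269917) = 1/((6*(1 + 8*(-4)))*(257 - 22) - 269917) = 1/((6*(1 - 32))*235 - 269917) = 1/((6*(-31))*235 - 269917) = 1/(-186*235 - 269917) = 1/(-43710 - 269917) = 1/(-313627) = -1/313627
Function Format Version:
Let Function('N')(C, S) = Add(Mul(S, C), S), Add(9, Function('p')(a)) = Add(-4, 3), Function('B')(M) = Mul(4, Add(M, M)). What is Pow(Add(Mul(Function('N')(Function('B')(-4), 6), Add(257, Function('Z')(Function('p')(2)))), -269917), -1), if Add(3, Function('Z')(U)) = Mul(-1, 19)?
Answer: Rational(-1, 313627) ≈ -3.1885e-6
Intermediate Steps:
Function('B')(M) = Mul(8, M) (Function('B')(M) = Mul(4, Mul(2, M)) = Mul(8, M))
Function('p')(a) = -10 (Function('p')(a) = Add(-9, Add(-4, 3)) = Add(-9, -1) = -10)
Function('Z')(U) = -22 (Function('Z')(U) = Add(-3, Mul(-1, 19)) = Add(-3, -19) = -22)
Function('N')(C, S) = Add(S, Mul(C, S)) (Function('N')(C, S) = Add(Mul(C, S), S) = Add(S, Mul(C, S)))
Pow(Add(Mul(Function('N')(Function('B')(-4), 6), Add(257, Function('Z')(Function('p')(2)))), -269917), -1) = Pow(Add(Mul(Mul(6, Add(1, Mul(8, -4))), Add(257, -22)), -269917), -1) = Pow(Add(Mul(Mul(6, Add(1, -32)), 235), -269917), -1) = Pow(Add(Mul(Mul(6, -31), 235), -269917), -1) = Pow(Add(Mul(-186, 235), -269917), -1) = Pow(Add(-43710, -269917), -1) = Pow(-313627, -1) = Rational(-1, 313627)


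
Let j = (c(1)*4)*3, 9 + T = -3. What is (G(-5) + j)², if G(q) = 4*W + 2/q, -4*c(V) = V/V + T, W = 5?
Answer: 69169/25 ≈ 2766.8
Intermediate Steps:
T = -12 (T = -9 - 3 = -12)
c(V) = 11/4 (c(V) = -(V/V - 12)/4 = -(1 - 12)/4 = -¼*(-11) = 11/4)
G(q) = 20 + 2/q (G(q) = 4*5 + 2/q = 20 + 2/q)
j = 33 (j = ((11/4)*4)*3 = 11*3 = 33)
(G(-5) + j)² = ((20 + 2/(-5)) + 33)² = ((20 + 2*(-⅕)) + 33)² = ((20 - ⅖) + 33)² = (98/5 + 33)² = (263/5)² = 69169/25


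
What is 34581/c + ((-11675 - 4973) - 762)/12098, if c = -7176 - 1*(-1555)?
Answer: -258111274/34001429 ≈ -7.5912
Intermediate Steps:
c = -5621 (c = -7176 + 1555 = -5621)
34581/c + ((-11675 - 4973) - 762)/12098 = 34581/(-5621) + ((-11675 - 4973) - 762)/12098 = 34581*(-1/5621) + (-16648 - 762)*(1/12098) = -34581/5621 - 17410*1/12098 = -34581/5621 - 8705/6049 = -258111274/34001429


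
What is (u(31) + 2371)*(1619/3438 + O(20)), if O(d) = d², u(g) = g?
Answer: 1653559619/1719 ≈ 9.6193e+5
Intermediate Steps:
(u(31) + 2371)*(1619/3438 + O(20)) = (31 + 2371)*(1619/3438 + 20²) = 2402*(1619*(1/3438) + 400) = 2402*(1619/3438 + 400) = 2402*(1376819/3438) = 1653559619/1719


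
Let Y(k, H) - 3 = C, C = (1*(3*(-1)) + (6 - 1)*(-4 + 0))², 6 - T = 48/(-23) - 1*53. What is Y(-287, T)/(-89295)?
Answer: -532/89295 ≈ -0.0059578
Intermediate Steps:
T = 1405/23 (T = 6 - (48/(-23) - 1*53) = 6 - (48*(-1/23) - 53) = 6 - (-48/23 - 53) = 6 - 1*(-1267/23) = 6 + 1267/23 = 1405/23 ≈ 61.087)
C = 529 (C = (1*(-3) + 5*(-4))² = (-3 - 20)² = (-23)² = 529)
Y(k, H) = 532 (Y(k, H) = 3 + 529 = 532)
Y(-287, T)/(-89295) = 532/(-89295) = 532*(-1/89295) = -532/89295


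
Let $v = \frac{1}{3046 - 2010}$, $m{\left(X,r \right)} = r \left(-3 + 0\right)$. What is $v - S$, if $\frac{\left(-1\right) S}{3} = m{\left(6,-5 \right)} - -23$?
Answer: $\frac{118105}{1036} \approx 114.0$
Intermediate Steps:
$m{\left(X,r \right)} = - 3 r$ ($m{\left(X,r \right)} = r \left(-3\right) = - 3 r$)
$S = -114$ ($S = - 3 \left(\left(-3\right) \left(-5\right) - -23\right) = - 3 \left(15 + 23\right) = \left(-3\right) 38 = -114$)
$v = \frac{1}{1036} \approx 0.00096525$
$v - S = \frac{1}{1036} - -114 = \frac{1}{1036} + 114 = \frac{118105}{1036}$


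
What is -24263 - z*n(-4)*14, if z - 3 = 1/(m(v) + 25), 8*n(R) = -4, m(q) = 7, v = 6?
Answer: -775737/32 ≈ -24242.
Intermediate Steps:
n(R) = -½ (n(R) = (⅛)*(-4) = -½)
z = 97/32 (z = 3 + 1/(7 + 25) = 3 + 1/32 = 97/32 ≈ 3.0313)
-24263 - z*n(-4)*14 = -24263 - (97/32)*(-½)*14 = -24263 - (-97)*14/64 = -24263 - 1*(-679/32) = -24263 + 679/32 = -775737/32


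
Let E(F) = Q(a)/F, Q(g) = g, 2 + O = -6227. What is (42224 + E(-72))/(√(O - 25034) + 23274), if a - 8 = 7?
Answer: 1310288703/722280452 - 1013371*I*√31263/13001048136 ≈ 1.8141 - 0.013782*I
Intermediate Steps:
O = -6229 (O = -2 - 6227 = -6229)
a = 15 (a = 8 + 7 = 15)
E(F) = 15/F
(42224 + E(-72))/(√(O - 25034) + 23274) = (42224 + 15/(-72))/(√(-6229 - 25034) + 23274) = (42224 + 15*(-1/72))/(√(-31263) + 23274) = (42224 - 5/24)/(I*√31263 + 23274) = 1013371/(24*(23274 + I*√31263))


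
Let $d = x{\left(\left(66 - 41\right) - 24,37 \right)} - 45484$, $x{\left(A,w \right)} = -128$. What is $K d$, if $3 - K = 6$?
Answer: $136836$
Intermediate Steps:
$K = -3$ ($K = 3 - 6 = -3$)
$d = -45612$ ($d = -128 - 45484 = -45612$)
$K d = \left(-3\right) \left(-45612\right) = 136836$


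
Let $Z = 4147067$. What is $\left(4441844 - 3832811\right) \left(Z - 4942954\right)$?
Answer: $-484721447271$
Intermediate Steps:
$\left(4441844 - 3832811\right) \left(Z - 4942954\right) = \left(4441844 - 3832811\right) \left(4147067 - 4942954\right) = 609033 \left(-795887\right) = -484721447271$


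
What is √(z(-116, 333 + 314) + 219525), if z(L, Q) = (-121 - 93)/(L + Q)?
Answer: √6877486099/177 ≈ 468.53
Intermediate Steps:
z(L, Q) = -214/(L + Q)
√(z(-116, 333 + 314) + 219525) = √(-214/(-116 + (333 + 314)) + 219525) = √(-214/(-116 + 647) + 219525) = √(-214/531 + 219525) = √(116567561/531) = √6877486099/177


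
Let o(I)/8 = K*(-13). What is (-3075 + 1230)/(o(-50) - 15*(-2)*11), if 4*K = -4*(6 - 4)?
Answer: -1845/538 ≈ -3.4294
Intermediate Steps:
K = -2 (K = (-4*(6 - 4))/4 = (-4*2)/4 = (1/4)*(-8) = -2)
o(I) = 208 (o(I) = 8*(-2*(-13)) = 8*26 = 208)
(-3075 + 1230)/(o(-50) - 15*(-2)*11) = (-3075 + 1230)/(208 - 15*(-2)*11) = -1845/(208 + 30*11) = -1845/(208 + 330) = -1845/538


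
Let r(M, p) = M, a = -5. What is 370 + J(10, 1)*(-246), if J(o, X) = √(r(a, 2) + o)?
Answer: 370 - 246*√5 ≈ -180.07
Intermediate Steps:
J(o, X) = √(-5 + o)
370 + J(10, 1)*(-246) = 370 + √(-5 + 10)*(-246) = 370 + √5*(-246) = 370 - 246*√5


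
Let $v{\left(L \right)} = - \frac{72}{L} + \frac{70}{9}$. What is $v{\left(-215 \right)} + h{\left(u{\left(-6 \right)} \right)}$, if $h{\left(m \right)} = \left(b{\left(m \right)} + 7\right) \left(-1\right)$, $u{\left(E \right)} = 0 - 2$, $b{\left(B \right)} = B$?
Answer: $\frac{6023}{1935} \approx 3.1127$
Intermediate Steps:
$v{\left(L \right)} = \frac{70}{9} - \frac{72}{L}$ ($v{\left(L \right)} = - \frac{72}{L} + 70 \cdot \frac{1}{9} = - \frac{72}{L} + \frac{70}{9} = \frac{70}{9} - \frac{72}{L}$)
$u{\left(E \right)} = -2$
$h{\left(m \right)} = -7 - m$ ($h{\left(m \right)} = \left(m + 7\right) \left(-1\right) = \left(7 + m\right) \left(-1\right) = -7 - m$)
$v{\left(-215 \right)} + h{\left(u{\left(-6 \right)} \right)} = \left(\frac{70}{9} - \frac{72}{-215}\right) - 5 = \left(\frac{70}{9} - - \frac{72}{215}\right) + \left(-7 + 2\right) = \left(\frac{70}{9} + \frac{72}{215}\right) - 5 = \frac{15698}{1935} - 5 = \frac{6023}{1935}$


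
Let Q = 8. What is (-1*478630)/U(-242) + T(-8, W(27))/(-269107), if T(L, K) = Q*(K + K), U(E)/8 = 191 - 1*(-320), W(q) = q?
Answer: -64402224713/550054708 ≈ -117.08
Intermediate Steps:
U(E) = 4088 (U(E) = 8*(191 - 1*(-320)) = 8*(191 + 320) = 8*511 = 4088)
T(L, K) = 16*K (T(L, K) = 8*(K + K) = 8*(2*K) = 16*K)
(-1*478630)/U(-242) + T(-8, W(27))/(-269107) = -1*478630/4088 + (16*27)/(-269107) = -478630*1/4088 + 432*(-1/269107) = -239315/2044 - 432/269107 = -64402224713/550054708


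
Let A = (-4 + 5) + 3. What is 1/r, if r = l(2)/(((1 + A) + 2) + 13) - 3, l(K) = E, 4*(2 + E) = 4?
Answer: -20/61 ≈ -0.32787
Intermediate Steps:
E = -1 (E = -2 + (¼)*4 = -2 + 1 = -1)
l(K) = -1
A = 4 (A = 1 + 3 = 4)
r = -61/20 (r = -1/(((1 + 4) + 2) + 13) - 3 = -1/((5 + 2) + 13) - 3 = -1/(7 + 13) - 3 = -1/20 - 3 = -61/20 ≈ -3.0500)
1/r = 1/(-61/20) = -20/61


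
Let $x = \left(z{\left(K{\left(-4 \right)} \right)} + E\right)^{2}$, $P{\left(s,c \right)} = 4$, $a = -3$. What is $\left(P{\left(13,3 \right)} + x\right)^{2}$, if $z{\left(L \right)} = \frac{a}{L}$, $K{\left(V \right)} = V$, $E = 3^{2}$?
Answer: $\frac{2512225}{256} \approx 9813.4$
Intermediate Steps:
$E = 9$
$z{\left(L \right)} = - \frac{3}{L}$
$x = \frac{1521}{16}$ ($x = \left(- \frac{3}{-4} + 9\right)^{2} = \left(\left(-3\right) \left(- \frac{1}{4}\right) + 9\right)^{2} = \left(\frac{3}{4} + 9\right)^{2} = \left(\frac{39}{4}\right)^{2} = \frac{1521}{16} \approx 95.063$)
$\left(P{\left(13,3 \right)} + x\right)^{2} = \left(4 + \frac{1521}{16}\right)^{2} = \left(\frac{1585}{16}\right)^{2} = \frac{2512225}{256}$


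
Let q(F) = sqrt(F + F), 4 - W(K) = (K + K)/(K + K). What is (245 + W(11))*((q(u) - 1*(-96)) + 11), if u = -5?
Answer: 26536 + 248*I*sqrt(10) ≈ 26536.0 + 784.25*I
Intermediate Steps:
W(K) = 3 (W(K) = 4 - (K + K)/(K + K) = 4 - 2*K/(2*K) = 4 - 2*K*1/(2*K) = 4 - 1*1 = 4 - 1 = 3)
q(F) = sqrt(2)*sqrt(F) (q(F) = sqrt(2*F) = sqrt(2)*sqrt(F))
(245 + W(11))*((q(u) - 1*(-96)) + 11) = (245 + 3)*((sqrt(2)*sqrt(-5) - 1*(-96)) + 11) = 248*((sqrt(2)*(I*sqrt(5)) + 96) + 11) = 248*((I*sqrt(10) + 96) + 11) = 248*((96 + I*sqrt(10)) + 11) = 248*(107 + I*sqrt(10)) = 26536 + 248*I*sqrt(10)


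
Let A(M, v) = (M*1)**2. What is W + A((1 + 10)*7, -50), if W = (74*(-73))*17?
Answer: -85905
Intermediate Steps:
W = -91834 (W = -5402*17 = -91834)
A(M, v) = M**2
W + A((1 + 10)*7, -50) = -91834 + ((1 + 10)*7)**2 = -91834 + (11*7)**2 = -91834 + 77**2 = -91834 + 5929 = -85905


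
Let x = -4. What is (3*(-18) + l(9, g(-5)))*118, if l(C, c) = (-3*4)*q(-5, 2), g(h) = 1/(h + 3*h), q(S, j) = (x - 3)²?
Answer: -75756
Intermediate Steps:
q(S, j) = 49 (q(S, j) = (-4 - 3)² = (-7)² = 49)
g(h) = 1/(4*h)
l(C, c) = -588 (l(C, c) = -3*4*49 = -12*49 = -588)
(3*(-18) + l(9, g(-5)))*118 = (3*(-18) - 588)*118 = (-54 - 588)*118 = -642*118 = -75756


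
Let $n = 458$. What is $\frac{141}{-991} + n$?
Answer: $\frac{453737}{991} \approx 457.86$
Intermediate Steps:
$\frac{141}{-991} + n = \frac{141}{-991} + 458 = 141 \left(- \frac{1}{991}\right) + 458 = - \frac{141}{991} + 458 = \frac{453737}{991}$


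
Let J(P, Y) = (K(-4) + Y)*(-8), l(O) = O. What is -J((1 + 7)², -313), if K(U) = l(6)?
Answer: -2456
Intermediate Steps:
K(U) = 6
J(P, Y) = -48 - 8*Y (J(P, Y) = (6 + Y)*(-8) = -48 - 8*Y)
-J((1 + 7)², -313) = -(-48 - 8*(-313)) = -(-48 + 2504) = -1*2456 = -2456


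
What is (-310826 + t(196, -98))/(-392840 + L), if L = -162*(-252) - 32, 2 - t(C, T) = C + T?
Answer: 155461/176024 ≈ 0.88318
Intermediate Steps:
t(C, T) = 2 - C - T (t(C, T) = 2 - (C + T) = 2 + (-C - T) = 2 - C - T)
L = 40792 (L = 40824 - 32 = 40792)
(-310826 + t(196, -98))/(-392840 + L) = (-310826 + (2 - 1*196 - 1*(-98)))/(-392840 + 40792) = (-310826 + (2 - 196 + 98))/(-352048) = (-310826 - 96)*(-1/352048) = -310922*(-1/352048) = 155461/176024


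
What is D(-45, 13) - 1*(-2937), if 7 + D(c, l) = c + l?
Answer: 2898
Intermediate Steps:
D(c, l) = -7 + c + l (D(c, l) = -7 + (c + l) = -7 + c + l)
D(-45, 13) - 1*(-2937) = (-7 - 45 + 13) - 1*(-2937) = -39 + 2937 = 2898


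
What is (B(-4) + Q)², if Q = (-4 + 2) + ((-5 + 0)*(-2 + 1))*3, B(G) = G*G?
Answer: 841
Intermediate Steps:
B(G) = G²
Q = 13 (Q = -2 - 5*(-1)*3 = -2 + 5*3 = -2 + 15 = 13)
(B(-4) + Q)² = ((-4)² + 13)² = (16 + 13)² = 29² = 841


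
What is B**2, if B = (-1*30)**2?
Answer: 810000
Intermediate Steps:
B = 900 (B = (-30)**2 = 900)
B**2 = 900**2 = 810000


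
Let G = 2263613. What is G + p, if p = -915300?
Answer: 1348313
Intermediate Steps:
G + p = 2263613 - 915300 = 1348313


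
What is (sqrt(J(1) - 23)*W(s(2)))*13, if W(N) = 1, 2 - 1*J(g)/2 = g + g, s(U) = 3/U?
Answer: 13*I*sqrt(23) ≈ 62.346*I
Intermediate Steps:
J(g) = 4 - 4*g (J(g) = 4 - 2*(g + g) = 4 - 4*g)
(sqrt(J(1) - 23)*W(s(2)))*13 = (sqrt((4 - 4*1) - 23)*1)*13 = (sqrt((4 - 4) - 23)*1)*13 = (sqrt(0 - 23)*1)*13 = (sqrt(-23)*1)*13 = ((I*sqrt(23))*1)*13 = (I*sqrt(23))*13 = 13*I*sqrt(23)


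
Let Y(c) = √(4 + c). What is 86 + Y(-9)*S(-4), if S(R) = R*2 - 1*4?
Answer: 86 - 12*I*√5 ≈ 86.0 - 26.833*I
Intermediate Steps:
S(R) = -4 + 2*R (S(R) = 2*R - 4 = -4 + 2*R)
86 + Y(-9)*S(-4) = 86 + √(4 - 9)*(-4 + 2*(-4)) = 86 + √(-5)*(-4 - 8) = 86 + (I*√5)*(-12) = 86 - 12*I*√5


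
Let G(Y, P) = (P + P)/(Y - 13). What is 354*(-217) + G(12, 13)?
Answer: -76844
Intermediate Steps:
G(Y, P) = 2*P/(-13 + Y) (G(Y, P) = (2*P)/(-13 + Y) = 2*P/(-13 + Y))
354*(-217) + G(12, 13) = 354*(-217) + 2*13/(-13 + 12) = -76818 + 2*13/(-1) = -76818 + 2*13*(-1) = -76818 - 26 = -76844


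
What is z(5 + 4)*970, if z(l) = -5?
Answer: -4850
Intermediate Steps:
z(5 + 4)*970 = -5*970 = -4850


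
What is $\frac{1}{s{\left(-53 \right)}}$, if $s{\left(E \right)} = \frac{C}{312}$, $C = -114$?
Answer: $- \frac{52}{19} \approx -2.7368$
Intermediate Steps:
$s{\left(E \right)} = - \frac{19}{52}$ ($s{\left(E \right)} = - \frac{114}{312} = \left(-114\right) \frac{1}{312} = - \frac{19}{52}$)
$\frac{1}{s{\left(-53 \right)}} = \frac{1}{- \frac{19}{52}} = - \frac{52}{19}$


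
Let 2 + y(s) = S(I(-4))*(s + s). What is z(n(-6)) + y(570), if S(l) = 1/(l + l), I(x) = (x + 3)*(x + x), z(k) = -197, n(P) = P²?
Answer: -511/4 ≈ -127.75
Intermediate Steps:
I(x) = 2*x*(3 + x) (I(x) = (3 + x)*(2*x) = 2*x*(3 + x))
S(l) = 1/(2*l)
y(s) = -2 + s/8 (y(s) = -2 + (1/(2*((2*(-4)*(3 - 4)))))*(s + s) = -2 + (1/(2*((2*(-4)*(-1)))))*(2*s) = -2 + ((½)/8)*(2*s) = -2 + ((½)*(⅛))*(2*s) = -2 + (2*s)/16 = -2 + s/8)
z(n(-6)) + y(570) = -197 + (-2 + (⅛)*570) = -197 + (-2 + 285/4) = -197 + 277/4 = -511/4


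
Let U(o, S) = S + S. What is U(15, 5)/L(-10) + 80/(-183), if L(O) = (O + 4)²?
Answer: -175/1098 ≈ -0.15938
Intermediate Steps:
U(o, S) = 2*S
L(O) = (4 + O)²
U(15, 5)/L(-10) + 80/(-183) = (2*5)/((4 - 10)²) + 80/(-183) = 10/((-6)²) + 80*(-1/183) = 10/36 - 80/183 = 10*(1/36) - 80/183 = 5/18 - 80/183 = -175/1098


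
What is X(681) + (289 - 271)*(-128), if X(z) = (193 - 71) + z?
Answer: -1501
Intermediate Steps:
X(z) = 122 + z
X(681) + (289 - 271)*(-128) = (122 + 681) + (289 - 271)*(-128) = 803 + 18*(-128) = 803 - 2304 = -1501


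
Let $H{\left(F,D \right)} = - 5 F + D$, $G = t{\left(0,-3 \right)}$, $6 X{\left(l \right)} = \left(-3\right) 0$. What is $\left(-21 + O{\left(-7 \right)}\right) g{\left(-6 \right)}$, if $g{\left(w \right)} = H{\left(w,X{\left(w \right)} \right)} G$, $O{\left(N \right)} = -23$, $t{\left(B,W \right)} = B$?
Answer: $0$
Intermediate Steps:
$X{\left(l \right)} = 0$ ($X{\left(l \right)} = \frac{\left(-3\right) 0}{6} = \frac{1}{6} \cdot 0 = 0$)
$G = 0$
$H{\left(F,D \right)} = D - 5 F$
$g{\left(w \right)} = 0$ ($g{\left(w \right)} = \left(0 - 5 w\right) 0 = - 5 w 0 = 0$)
$\left(-21 + O{\left(-7 \right)}\right) g{\left(-6 \right)} = \left(-21 - 23\right) 0 = \left(-44\right) 0 = 0$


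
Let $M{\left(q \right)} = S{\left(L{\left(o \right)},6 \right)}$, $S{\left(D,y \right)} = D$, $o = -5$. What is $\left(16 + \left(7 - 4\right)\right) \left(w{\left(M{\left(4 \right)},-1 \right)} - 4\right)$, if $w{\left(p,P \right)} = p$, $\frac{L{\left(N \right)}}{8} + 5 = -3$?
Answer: $-1292$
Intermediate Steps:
$L{\left(N \right)} = -64$ ($L{\left(N \right)} = -40 + 8 \left(-3\right) = -40 - 24 = -64$)
$M{\left(q \right)} = -64$
$\left(16 + \left(7 - 4\right)\right) \left(w{\left(M{\left(4 \right)},-1 \right)} - 4\right) = \left(16 + \left(7 - 4\right)\right) \left(-64 - 4\right) = \left(16 + 3\right) \left(-64 - 4\right) = 19 \left(-68\right) = -1292$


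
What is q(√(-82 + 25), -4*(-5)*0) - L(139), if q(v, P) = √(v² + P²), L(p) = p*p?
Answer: -19321 + I*√57 ≈ -19321.0 + 7.5498*I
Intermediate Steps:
L(p) = p²
q(v, P) = √(P² + v²)
q(√(-82 + 25), -4*(-5)*0) - L(139) = √((-4*(-5)*0)² + (√(-82 + 25))²) - 1*139² = √((20*0)² + (√(-57))²) - 1*19321 = √(0² + (I*√57)²) - 19321 = √(0 - 57) - 19321 = √(-57) - 19321 = I*√57 - 19321 = -19321 + I*√57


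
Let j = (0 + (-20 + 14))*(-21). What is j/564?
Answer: 21/94 ≈ 0.22340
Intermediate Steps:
j = 126 (j = (0 - 6)*(-21) = -6*(-21) = 126)
j/564 = 126/564 = 126*(1/564) = 21/94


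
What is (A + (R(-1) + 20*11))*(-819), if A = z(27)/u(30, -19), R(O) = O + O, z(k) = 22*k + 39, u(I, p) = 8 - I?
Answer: -3409497/22 ≈ -1.5498e+5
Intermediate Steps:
z(k) = 39 + 22*k
R(O) = 2*O
A = -633/22 (A = (39 + 22*27)/(8 - 1*30) = (39 + 594)/(8 - 30) = 633/(-22) = 633*(-1/22) = -633/22 ≈ -28.773)
(A + (R(-1) + 20*11))*(-819) = (-633/22 + (2*(-1) + 20*11))*(-819) = (-633/22 + (-2 + 220))*(-819) = (-633/22 + 218)*(-819) = (4163/22)*(-819) = -3409497/22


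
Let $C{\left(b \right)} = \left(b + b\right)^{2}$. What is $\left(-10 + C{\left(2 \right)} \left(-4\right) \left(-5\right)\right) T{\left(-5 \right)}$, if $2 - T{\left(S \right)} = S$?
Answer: $2170$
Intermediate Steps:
$C{\left(b \right)} = 4 b^{2}$ ($C{\left(b \right)} = \left(2 b\right)^{2} = 4 b^{2}$)
$T{\left(S \right)} = 2 - S$
$\left(-10 + C{\left(2 \right)} \left(-4\right) \left(-5\right)\right) T{\left(-5 \right)} = \left(-10 + 4 \cdot 2^{2} \left(-4\right) \left(-5\right)\right) \left(2 - -5\right) = \left(-10 + 4 \cdot 4 \left(-4\right) \left(-5\right)\right) \left(2 + 5\right) = \left(-10 + 16 \left(-4\right) \left(-5\right)\right) 7 = \left(-10 - -320\right) 7 = \left(-10 + 320\right) 7 = 310 \cdot 7 = 2170$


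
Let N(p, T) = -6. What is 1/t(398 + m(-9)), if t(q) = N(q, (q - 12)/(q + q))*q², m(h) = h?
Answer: -1/907926 ≈ -1.1014e-6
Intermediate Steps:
t(q) = -6*q²
1/t(398 + m(-9)) = 1/(-6*(398 - 9)²) = 1/(-6*389²) = 1/(-6*151321) = 1/(-907926) = -1/907926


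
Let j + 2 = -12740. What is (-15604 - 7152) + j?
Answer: -35498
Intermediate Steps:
j = -12742 (j = -2 - 12740 = -12742)
(-15604 - 7152) + j = (-15604 - 7152) - 12742 = -22756 - 12742 = -35498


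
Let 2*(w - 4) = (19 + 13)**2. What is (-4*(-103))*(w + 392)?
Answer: 374096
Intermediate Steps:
w = 516 (w = 4 + (19 + 13)**2/2 = 4 + (1/2)*32**2 = 4 + (1/2)*1024 = 4 + 512 = 516)
(-4*(-103))*(w + 392) = (-4*(-103))*(516 + 392) = 412*908 = 374096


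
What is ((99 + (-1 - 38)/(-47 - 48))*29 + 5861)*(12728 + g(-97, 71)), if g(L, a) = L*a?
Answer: 4851949311/95 ≈ 5.1073e+7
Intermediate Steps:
((99 + (-1 - 38)/(-47 - 48))*29 + 5861)*(12728 + g(-97, 71)) = ((99 + (-1 - 38)/(-47 - 48))*29 + 5861)*(12728 - 97*71) = ((99 - 39/(-95))*29 + 5861)*(12728 - 6887) = ((99 - 39*(-1/95))*29 + 5861)*5841 = ((99 + 39/95)*29 + 5861)*5841 = ((9444/95)*29 + 5861)*5841 = (273876/95 + 5861)*5841 = (830671/95)*5841 = 4851949311/95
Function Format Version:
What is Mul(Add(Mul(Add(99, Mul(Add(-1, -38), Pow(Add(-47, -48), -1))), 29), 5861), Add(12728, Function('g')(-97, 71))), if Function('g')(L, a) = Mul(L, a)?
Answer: Rational(4851949311, 95) ≈ 5.1073e+7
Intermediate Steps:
Mul(Add(Mul(Add(99, Mul(Add(-1, -38), Pow(Add(-47, -48), -1))), 29), 5861), Add(12728, Function('g')(-97, 71))) = Mul(Add(Mul(Add(99, Mul(Add(-1, -38), Pow(Add(-47, -48), -1))), 29), 5861), Add(12728, Mul(-97, 71))) = Mul(Add(Mul(Add(99, Mul(-39, Pow(-95, -1))), 29), 5861), Add(12728, -6887)) = Mul(Add(Mul(Add(99, Mul(-39, Rational(-1, 95))), 29), 5861), 5841) = Mul(Add(Mul(Add(99, Rational(39, 95)), 29), 5861), 5841) = Mul(Add(Mul(Rational(9444, 95), 29), 5861), 5841) = Mul(Add(Rational(273876, 95), 5861), 5841) = Mul(Rational(830671, 95), 5841) = Rational(4851949311, 95)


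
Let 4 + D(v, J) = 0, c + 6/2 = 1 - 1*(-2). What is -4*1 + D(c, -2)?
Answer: -8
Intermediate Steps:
c = 0 (c = -3 + (1 - 1*(-2)) = -3 + (1 + 2) = -3 + 3 = 0)
D(v, J) = -4 (D(v, J) = -4 + 0 = -4)
-4*1 + D(c, -2) = -4*1 - 4 = -4 - 4 = -8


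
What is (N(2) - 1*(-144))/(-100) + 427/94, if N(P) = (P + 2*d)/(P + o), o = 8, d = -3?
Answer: 18251/5875 ≈ 3.1066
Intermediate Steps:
N(P) = (-6 + P)/(8 + P) (N(P) = (P + 2*(-3))/(P + 8) = (P - 6)/(8 + P) = (-6 + P)/(8 + P))
(N(2) - 1*(-144))/(-100) + 427/94 = ((-6 + 2)/(8 + 2) - 1*(-144))/(-100) + 427/94 = (-4/10 + 144)*(-1/100) + 427*(1/94) = ((⅒)*(-4) + 144)*(-1/100) + 427/94 = (-⅖ + 144)*(-1/100) + 427/94 = (718/5)*(-1/100) + 427/94 = -359/250 + 427/94 = 18251/5875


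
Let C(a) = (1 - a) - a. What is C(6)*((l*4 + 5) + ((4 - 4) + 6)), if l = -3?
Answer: 11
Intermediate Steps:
C(a) = 1 - 2*a
C(6)*((l*4 + 5) + ((4 - 4) + 6)) = (1 - 2*6)*((-3*4 + 5) + ((4 - 4) + 6)) = (1 - 12)*((-12 + 5) + (0 + 6)) = -11*(-7 + 6) = -11*(-1) = 11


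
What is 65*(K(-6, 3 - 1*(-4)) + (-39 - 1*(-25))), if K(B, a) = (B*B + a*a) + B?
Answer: 4225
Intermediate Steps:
K(B, a) = B + B² + a² (K(B, a) = (B² + a²) + B = B + B² + a²)
65*(K(-6, 3 - 1*(-4)) + (-39 - 1*(-25))) = 65*((-6 + (-6)² + (3 - 1*(-4))²) + (-39 - 1*(-25))) = 65*((-6 + 36 + (3 + 4)²) + (-39 + 25)) = 65*((-6 + 36 + 7²) - 14) = 65*((-6 + 36 + 49) - 14) = 65*(79 - 14) = 65*65 = 4225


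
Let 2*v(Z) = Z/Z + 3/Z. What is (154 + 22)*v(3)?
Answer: 176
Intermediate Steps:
v(Z) = ½ + 3/(2*Z) (v(Z) = (Z/Z + 3/Z)/2 = (1 + 3/Z)/2 = ½ + 3/(2*Z))
(154 + 22)*v(3) = (154 + 22)*((½)*(3 + 3)/3) = 176*((½)*(⅓)*6) = 176*1 = 176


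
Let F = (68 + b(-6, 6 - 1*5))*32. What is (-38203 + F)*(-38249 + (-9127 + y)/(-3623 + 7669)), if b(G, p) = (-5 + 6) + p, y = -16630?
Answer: 5566396691193/4046 ≈ 1.3758e+9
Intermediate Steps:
b(G, p) = 1 + p
F = 2240 (F = (68 + (1 + (6 - 1*5)))*32 = (68 + (1 + (6 - 5)))*32 = (68 + (1 + 1))*32 = (68 + 2)*32 = 70*32 = 2240)
(-38203 + F)*(-38249 + (-9127 + y)/(-3623 + 7669)) = (-38203 + 2240)*(-38249 + (-9127 - 16630)/(-3623 + 7669)) = -35963*(-38249 - 25757/4046) = -35963*(-154781211/4046) = 5566396691193/4046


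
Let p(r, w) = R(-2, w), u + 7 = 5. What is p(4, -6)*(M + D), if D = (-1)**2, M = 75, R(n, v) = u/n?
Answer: 76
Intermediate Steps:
u = -2 (u = -7 + 5 = -2)
R(n, v) = -2/n
p(r, w) = 1 (p(r, w) = -2/(-2) = -2*(-1/2) = 1)
D = 1
p(4, -6)*(M + D) = 1*(75 + 1) = 1*76 = 76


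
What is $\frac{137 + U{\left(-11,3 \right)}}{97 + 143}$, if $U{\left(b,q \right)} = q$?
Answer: $\frac{7}{12} \approx 0.58333$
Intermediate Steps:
$\frac{137 + U{\left(-11,3 \right)}}{97 + 143} = \frac{137 + 3}{97 + 143} = \frac{140}{240} = 140 \cdot \frac{1}{240} = \frac{7}{12}$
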